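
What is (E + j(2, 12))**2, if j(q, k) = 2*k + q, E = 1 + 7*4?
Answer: 3025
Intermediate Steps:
E = 29 (E = 1 + 28 = 29)
j(q, k) = q + 2*k
(E + j(2, 12))**2 = (29 + (2 + 2*12))**2 = (29 + (2 + 24))**2 = (29 + 26)**2 = 55**2 = 3025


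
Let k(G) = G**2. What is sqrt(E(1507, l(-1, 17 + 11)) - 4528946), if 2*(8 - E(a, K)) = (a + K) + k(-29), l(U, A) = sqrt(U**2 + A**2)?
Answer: sqrt(-18120448 - 2*sqrt(785))/2 ≈ 2128.4*I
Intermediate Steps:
l(U, A) = sqrt(A**2 + U**2)
E(a, K) = -825/2 - K/2 - a/2 (E(a, K) = 8 - ((a + K) + (-29)**2)/2 = 8 - ((K + a) + 841)/2 = 8 - (841 + K + a)/2 = 8 + (-841/2 - K/2 - a/2) = -825/2 - K/2 - a/2)
sqrt(E(1507, l(-1, 17 + 11)) - 4528946) = sqrt((-825/2 - sqrt((17 + 11)**2 + (-1)**2)/2 - 1/2*1507) - 4528946) = sqrt((-825/2 - sqrt(28**2 + 1)/2 - 1507/2) - 4528946) = sqrt((-825/2 - sqrt(784 + 1)/2 - 1507/2) - 4528946) = sqrt((-825/2 - sqrt(785)/2 - 1507/2) - 4528946) = sqrt((-1166 - sqrt(785)/2) - 4528946) = sqrt(-4530112 - sqrt(785)/2)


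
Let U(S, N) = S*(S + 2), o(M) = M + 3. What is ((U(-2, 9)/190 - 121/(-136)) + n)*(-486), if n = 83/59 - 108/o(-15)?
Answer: -22026249/4012 ≈ -5490.1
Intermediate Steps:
o(M) = 3 + M
U(S, N) = S*(2 + S)
n = 614/59 (n = 83/59 - 108/(3 - 15) = 83*(1/59) - 108/(-12) = 83/59 - 108*(-1/12) = 83/59 + 9 = 614/59 ≈ 10.407)
((U(-2, 9)/190 - 121/(-136)) + n)*(-486) = ((-2*(2 - 2)/190 - 121/(-136)) + 614/59)*(-486) = ((-2*0*(1/190) - 121*(-1/136)) + 614/59)*(-486) = ((0*(1/190) + 121/136) + 614/59)*(-486) = ((0 + 121/136) + 614/59)*(-486) = (121/136 + 614/59)*(-486) = (90643/8024)*(-486) = -22026249/4012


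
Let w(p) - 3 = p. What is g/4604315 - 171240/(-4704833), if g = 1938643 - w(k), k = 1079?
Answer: 9904343832913/21662533154395 ≈ 0.45721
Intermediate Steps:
w(p) = 3 + p
g = 1937561 (g = 1938643 - (3 + 1079) = 1938643 - 1*1082 = 1938643 - 1082 = 1937561)
g/4604315 - 171240/(-4704833) = 1937561/4604315 - 171240/(-4704833) = 1937561*(1/4604315) - 171240*(-1/4704833) = 1937561/4604315 + 171240/4704833 = 9904343832913/21662533154395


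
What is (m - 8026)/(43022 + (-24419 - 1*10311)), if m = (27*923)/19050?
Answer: -50956793/52654200 ≈ -0.96776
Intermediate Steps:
m = 8307/6350 (m = 24921*(1/19050) = 8307/6350 ≈ 1.3082)
(m - 8026)/(43022 + (-24419 - 1*10311)) = (8307/6350 - 8026)/(43022 + (-24419 - 1*10311)) = -50956793/(6350*(43022 + (-24419 - 10311))) = -50956793/(6350*(43022 - 34730)) = -50956793/6350/8292 = -50956793/6350*1/8292 = -50956793/52654200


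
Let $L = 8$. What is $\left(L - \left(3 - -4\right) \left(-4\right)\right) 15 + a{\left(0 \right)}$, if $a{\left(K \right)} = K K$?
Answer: $540$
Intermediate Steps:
$a{\left(K \right)} = K^{2}$
$\left(L - \left(3 - -4\right) \left(-4\right)\right) 15 + a{\left(0 \right)} = \left(8 - \left(3 - -4\right) \left(-4\right)\right) 15 + 0^{2} = \left(8 - \left(3 + 4\right) \left(-4\right)\right) 15 + 0 = \left(8 - 7 \left(-4\right)\right) 15 + 0 = \left(8 - -28\right) 15 + 0 = \left(8 + 28\right) 15 + 0 = 36 \cdot 15 + 0 = 540 + 0 = 540$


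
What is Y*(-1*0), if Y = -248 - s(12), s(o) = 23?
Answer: 0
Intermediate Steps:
Y = -271 (Y = -248 - 1*23 = -248 - 23 = -271)
Y*(-1*0) = -(-271)*0 = -271*0 = 0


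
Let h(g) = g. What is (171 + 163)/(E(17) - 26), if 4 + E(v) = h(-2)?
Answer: -167/16 ≈ -10.438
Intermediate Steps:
E(v) = -6 (E(v) = -4 - 2 = -6)
(171 + 163)/(E(17) - 26) = (171 + 163)/(-6 - 26) = 334/(-32) = 334*(-1/32) = -167/16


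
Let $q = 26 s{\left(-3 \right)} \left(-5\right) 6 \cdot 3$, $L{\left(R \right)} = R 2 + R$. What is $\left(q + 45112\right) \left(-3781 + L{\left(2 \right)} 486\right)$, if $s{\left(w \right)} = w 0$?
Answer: $-39021880$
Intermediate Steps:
$s{\left(w \right)} = 0$
$L{\left(R \right)} = 3 R$ ($L{\left(R \right)} = 2 R + R = 3 R$)
$q = 0$ ($q = 26 \cdot 0 \left(-5\right) 6 \cdot 3 = 0 \left(\left(-30\right) 3\right) = 0 \left(-90\right) = 0$)
$\left(q + 45112\right) \left(-3781 + L{\left(2 \right)} 486\right) = \left(0 + 45112\right) \left(-3781 + 3 \cdot 2 \cdot 486\right) = 45112 \left(-3781 + 6 \cdot 486\right) = 45112 \left(-3781 + 2916\right) = 45112 \left(-865\right) = -39021880$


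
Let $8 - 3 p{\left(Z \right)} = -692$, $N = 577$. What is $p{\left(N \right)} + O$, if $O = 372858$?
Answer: $\frac{1119274}{3} \approx 3.7309 \cdot 10^{5}$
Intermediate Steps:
$p{\left(Z \right)} = \frac{700}{3}$ ($p{\left(Z \right)} = \frac{8}{3} - - \frac{692}{3} = \frac{8}{3} + \frac{692}{3} = \frac{700}{3}$)
$p{\left(N \right)} + O = \frac{700}{3} + 372858 = \frac{1119274}{3}$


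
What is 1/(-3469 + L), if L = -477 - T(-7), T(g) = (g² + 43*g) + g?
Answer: -1/3687 ≈ -0.00027122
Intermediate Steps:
T(g) = g² + 44*g
L = -218 (L = -477 - (-7)*(44 - 7) = -477 - (-7)*37 = -477 - 1*(-259) = -477 + 259 = -218)
1/(-3469 + L) = 1/(-3469 - 218) = 1/(-3687) = -1/3687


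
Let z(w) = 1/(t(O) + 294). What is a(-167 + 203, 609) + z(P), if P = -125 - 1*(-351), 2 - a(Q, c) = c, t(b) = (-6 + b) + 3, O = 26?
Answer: -192418/317 ≈ -607.00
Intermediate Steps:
t(b) = -3 + b
a(Q, c) = 2 - c
P = 226 (P = -125 + 351 = 226)
z(w) = 1/317 (z(w) = 1/((-3 + 26) + 294) = 1/(23 + 294) = 1/317)
a(-167 + 203, 609) + z(P) = (2 - 1*609) + 1/317 = (2 - 609) + 1/317 = -607 + 1/317 = -192418/317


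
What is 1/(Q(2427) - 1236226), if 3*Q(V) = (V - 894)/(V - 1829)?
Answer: -598/739262637 ≈ -8.0891e-7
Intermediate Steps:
Q(V) = (-894 + V)/(3*(-1829 + V)) (Q(V) = ((V - 894)/(V - 1829))/3 = ((-894 + V)/(-1829 + V))/3 = (-894 + V)/(3*(-1829 + V)))
1/(Q(2427) - 1236226) = 1/((-894 + 2427)/(3*(-1829 + 2427)) - 1236226) = 1/((1/3)*1533/598 - 1236226) = 1/((1/3)*(1/598)*1533 - 1236226) = 1/(511/598 - 1236226) = 1/(-739262637/598) = -598/739262637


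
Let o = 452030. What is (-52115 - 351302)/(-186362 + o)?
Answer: -403417/265668 ≈ -1.5185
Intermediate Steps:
(-52115 - 351302)/(-186362 + o) = (-52115 - 351302)/(-186362 + 452030) = -403417/265668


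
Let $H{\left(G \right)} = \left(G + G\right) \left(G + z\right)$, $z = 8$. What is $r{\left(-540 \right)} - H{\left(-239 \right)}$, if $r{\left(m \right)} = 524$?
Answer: $-109894$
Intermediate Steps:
$H{\left(G \right)} = 2 G \left(8 + G\right)$ ($H{\left(G \right)} = \left(G + G\right) \left(G + 8\right) = 2 G \left(8 + G\right)$)
$r{\left(-540 \right)} - H{\left(-239 \right)} = 524 - 2 \left(-239\right) \left(8 - 239\right) = 524 - 2 \left(-239\right) \left(-231\right) = 524 - 110418 = -109894$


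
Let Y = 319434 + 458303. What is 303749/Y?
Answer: 303749/777737 ≈ 0.39055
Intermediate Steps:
Y = 777737
303749/Y = 303749/777737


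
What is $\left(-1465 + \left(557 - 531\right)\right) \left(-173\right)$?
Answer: $248947$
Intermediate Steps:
$\left(-1465 + \left(557 - 531\right)\right) \left(-173\right) = \left(-1465 + 26\right) \left(-173\right) = \left(-1439\right) \left(-173\right) = 248947$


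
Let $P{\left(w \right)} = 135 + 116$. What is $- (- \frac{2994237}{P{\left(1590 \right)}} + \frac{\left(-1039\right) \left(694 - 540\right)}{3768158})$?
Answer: $\frac{5641399133476}{472903829} \approx 11929.0$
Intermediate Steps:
$P{\left(w \right)} = 251$
$- (- \frac{2994237}{P{\left(1590 \right)}} + \frac{\left(-1039\right) \left(694 - 540\right)}{3768158}) = - (- \frac{2994237}{251} + \frac{\left(-1039\right) \left(694 - 540\right)}{3768158}) = - (\left(-2994237\right) \frac{1}{251} + \left(-1039\right) 154 \cdot \frac{1}{3768158}) = - (- \frac{2994237}{251} - \frac{80003}{1884079}) = \left(-1\right) \left(- \frac{5641399133476}{472903829}\right) = \frac{5641399133476}{472903829}$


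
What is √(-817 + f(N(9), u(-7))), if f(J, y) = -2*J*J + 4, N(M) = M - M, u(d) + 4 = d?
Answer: I*√813 ≈ 28.513*I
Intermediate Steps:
u(d) = -4 + d
N(M) = 0
f(J, y) = 4 - 2*J² (f(J, y) = -2*J² + 4 = 4 - 2*J²)
√(-817 + f(N(9), u(-7))) = √(-817 + (4 - 2*0²)) = √(-817 + (4 - 2*0)) = √(-817 + (4 + 0)) = √(-817 + 4) = √(-813) = I*√813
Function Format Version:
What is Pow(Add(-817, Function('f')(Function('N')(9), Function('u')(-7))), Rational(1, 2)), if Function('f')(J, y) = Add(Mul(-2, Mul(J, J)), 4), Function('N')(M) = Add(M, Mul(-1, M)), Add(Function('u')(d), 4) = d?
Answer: Mul(I, Pow(813, Rational(1, 2))) ≈ Mul(28.513, I)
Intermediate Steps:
Function('u')(d) = Add(-4, d)
Function('N')(M) = 0
Function('f')(J, y) = Add(4, Mul(-2, Pow(J, 2))) (Function('f')(J, y) = Add(Mul(-2, Pow(J, 2)), 4) = Add(4, Mul(-2, Pow(J, 2))))
Pow(Add(-817, Function('f')(Function('N')(9), Function('u')(-7))), Rational(1, 2)) = Pow(Add(-817, Add(4, Mul(-2, Pow(0, 2)))), Rational(1, 2)) = Pow(Add(-817, Add(4, Mul(-2, 0))), Rational(1, 2)) = Pow(Add(-817, Add(4, 0)), Rational(1, 2)) = Pow(Add(-817, 4), Rational(1, 2)) = Pow(-813, Rational(1, 2)) = Mul(I, Pow(813, Rational(1, 2)))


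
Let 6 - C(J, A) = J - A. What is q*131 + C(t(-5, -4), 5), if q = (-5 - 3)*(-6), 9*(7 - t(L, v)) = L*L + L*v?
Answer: 6297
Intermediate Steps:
t(L, v) = 7 - L**2/9 - L*v/9 (t(L, v) = 7 - (L*L + L*v)/9 = 7 - (L**2 + L*v)/9 = 7 + (-L**2/9 - L*v/9) = 7 - L**2/9 - L*v/9)
C(J, A) = 6 + A - J (C(J, A) = 6 - (J - A) = 6 + (A - J) = 6 + A - J)
q = 48 (q = -8*(-6) = 48)
q*131 + C(t(-5, -4), 5) = 48*131 + (6 + 5 - (7 - 1/9*(-5)**2 - 1/9*(-5)*(-4))) = 6288 + (6 + 5 - (7 - 1/9*25 - 20/9)) = 6288 + (6 + 5 - (7 - 25/9 - 20/9)) = 6288 + (6 + 5 - 1*2) = 6288 + (6 + 5 - 2) = 6288 + 9 = 6297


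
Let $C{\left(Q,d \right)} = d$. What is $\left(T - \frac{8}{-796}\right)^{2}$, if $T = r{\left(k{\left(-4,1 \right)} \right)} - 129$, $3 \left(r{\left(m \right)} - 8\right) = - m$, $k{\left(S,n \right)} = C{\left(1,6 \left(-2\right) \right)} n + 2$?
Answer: $\frac{4933798081}{356409} \approx 13843.0$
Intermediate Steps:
$k{\left(S,n \right)} = 2 - 12 n$ ($k{\left(S,n \right)} = 6 \left(-2\right) n + 2 = - 12 n + 2 = 2 - 12 n$)
$r{\left(m \right)} = 8 - \frac{m}{3}$ ($r{\left(m \right)} = 8 + \frac{\left(-1\right) m}{3} = 8 - \frac{m}{3}$)
$T = - \frac{353}{3}$ ($T = \left(8 - \frac{2 - 12}{3}\right) - 129 = \left(8 - - \frac{10}{3}\right) - 129 = \left(8 + \frac{10}{3}\right) - 129 = \frac{34}{3} - 129 = - \frac{353}{3} \approx -117.67$)
$\left(T - \frac{8}{-796}\right)^{2} = \left(- \frac{353}{3} - \frac{8}{-796}\right)^{2} = \left(- \frac{353}{3} - - \frac{2}{199}\right)^{2} = \left(- \frac{353}{3} + \frac{2}{199}\right)^{2} = \left(- \frac{70241}{597}\right)^{2} = \frac{4933798081}{356409}$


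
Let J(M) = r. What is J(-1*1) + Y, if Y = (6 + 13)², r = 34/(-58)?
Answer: 10452/29 ≈ 360.41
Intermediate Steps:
r = -17/29 (r = 34*(-1/58) = -17/29 ≈ -0.58621)
J(M) = -17/29
Y = 361 (Y = 19² = 361)
J(-1*1) + Y = -17/29 + 361 = 10452/29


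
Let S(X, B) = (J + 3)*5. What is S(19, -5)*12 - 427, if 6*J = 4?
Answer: -207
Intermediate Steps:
J = ⅔ (J = (⅙)*4 = ⅔ ≈ 0.66667)
S(X, B) = 55/3 (S(X, B) = (⅔ + 3)*5 = (11/3)*5 = 55/3)
S(19, -5)*12 - 427 = (55/3)*12 - 427 = 220 - 427 = -207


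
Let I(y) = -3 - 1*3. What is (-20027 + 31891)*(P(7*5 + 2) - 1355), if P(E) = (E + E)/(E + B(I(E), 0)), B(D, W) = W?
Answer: -16051992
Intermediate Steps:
I(y) = -6 (I(y) = -3 - 3 = -6)
P(E) = 2 (P(E) = (E + E)/(E + 0) = (2*E)/E = 2)
(-20027 + 31891)*(P(7*5 + 2) - 1355) = (-20027 + 31891)*(2 - 1355) = 11864*(-1353) = -16051992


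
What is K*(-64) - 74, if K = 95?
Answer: -6154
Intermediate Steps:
K*(-64) - 74 = 95*(-64) - 74 = -6080 - 74 = -6154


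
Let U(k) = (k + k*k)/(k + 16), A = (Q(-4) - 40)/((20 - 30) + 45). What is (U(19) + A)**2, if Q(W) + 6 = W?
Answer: 4356/49 ≈ 88.898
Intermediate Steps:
Q(W) = -6 + W
A = -10/7 (A = ((-6 - 4) - 40)/((20 - 30) + 45) = (-10 - 40)/(-10 + 45) = -50/35 = -50*1/35 = -10/7 ≈ -1.4286)
U(k) = (k + k**2)/(16 + k)
(U(19) + A)**2 = (19*(1 + 19)/(16 + 19) - 10/7)**2 = (19*20/35 - 10/7)**2 = (19*(1/35)*20 - 10/7)**2 = (76/7 - 10/7)**2 = (66/7)**2 = 4356/49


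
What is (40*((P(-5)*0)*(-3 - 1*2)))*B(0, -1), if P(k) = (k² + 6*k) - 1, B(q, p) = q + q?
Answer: 0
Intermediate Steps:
B(q, p) = 2*q
P(k) = -1 + k² + 6*k
(40*((P(-5)*0)*(-3 - 1*2)))*B(0, -1) = (40*(((-1 + (-5)² + 6*(-5))*0)*(-3 - 1*2)))*(2*0) = (40*(((-1 + 25 - 30)*0)*(-3 - 2)))*0 = (40*(-6*0*(-5)))*0 = (40*(0*(-5)))*0 = (40*0)*0 = 0*0 = 0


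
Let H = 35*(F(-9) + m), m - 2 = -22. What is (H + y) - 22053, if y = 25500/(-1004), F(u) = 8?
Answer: -5647098/251 ≈ -22498.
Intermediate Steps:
m = -20 (m = 2 - 22 = -20)
H = -420 (H = 35*(8 - 20) = 35*(-12) = -420)
y = -6375/251 (y = 25500*(-1/1004) = -6375/251 ≈ -25.398)
(H + y) - 22053 = (-420 - 6375/251) - 22053 = -111795/251 - 22053 = -5647098/251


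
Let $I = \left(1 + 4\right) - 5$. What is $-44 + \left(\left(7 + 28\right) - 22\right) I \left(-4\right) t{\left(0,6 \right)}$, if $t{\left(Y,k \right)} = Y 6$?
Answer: $-44$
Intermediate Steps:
$t{\left(Y,k \right)} = 6 Y$
$I = 0$ ($I = 5 - 5 = 0$)
$-44 + \left(\left(7 + 28\right) - 22\right) I \left(-4\right) t{\left(0,6 \right)} = -44 + \left(\left(7 + 28\right) - 22\right) 0 \left(-4\right) 6 \cdot 0 = -44 + \left(35 - 22\right) 0 \cdot 0 = -44 + 13 \cdot 0 = -44 + 0 = -44$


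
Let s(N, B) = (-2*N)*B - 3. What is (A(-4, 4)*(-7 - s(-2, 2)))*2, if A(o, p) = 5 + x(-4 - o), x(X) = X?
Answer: -120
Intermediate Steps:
s(N, B) = -3 - 2*B*N (s(N, B) = -2*B*N - 3 = -3 - 2*B*N)
A(o, p) = 1 - o (A(o, p) = 5 + (-4 - o) = 1 - o)
(A(-4, 4)*(-7 - s(-2, 2)))*2 = ((1 - 1*(-4))*(-7 - (-3 - 2*2*(-2))))*2 = ((1 + 4)*(-7 - (-3 + 8)))*2 = (5*(-7 - 1*5))*2 = (5*(-7 - 5))*2 = (5*(-12))*2 = -60*2 = -120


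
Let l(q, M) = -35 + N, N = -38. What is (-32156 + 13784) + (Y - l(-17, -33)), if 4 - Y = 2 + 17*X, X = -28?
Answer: -17821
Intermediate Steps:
Y = 478 (Y = 4 - (2 + 17*(-28)) = 4 - (2 - 476) = 4 - 1*(-474) = 4 + 474 = 478)
l(q, M) = -73 (l(q, M) = -35 - 38 = -73)
(-32156 + 13784) + (Y - l(-17, -33)) = (-32156 + 13784) + (478 - 1*(-73)) = -18372 + (478 + 73) = -18372 + 551 = -17821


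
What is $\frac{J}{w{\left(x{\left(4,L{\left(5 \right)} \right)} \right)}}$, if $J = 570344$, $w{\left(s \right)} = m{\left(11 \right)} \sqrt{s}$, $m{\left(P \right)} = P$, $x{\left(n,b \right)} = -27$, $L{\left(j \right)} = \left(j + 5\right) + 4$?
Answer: $- \frac{570344 i \sqrt{3}}{99} \approx - 9978.4 i$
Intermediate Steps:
$L{\left(j \right)} = 9 + j$ ($L{\left(j \right)} = \left(5 + j\right) + 4 = 9 + j$)
$w{\left(s \right)} = 11 \sqrt{s}$
$\frac{J}{w{\left(x{\left(4,L{\left(5 \right)} \right)} \right)}} = \frac{570344}{11 \sqrt{-27}} = \frac{570344}{11 \cdot 3 i \sqrt{3}} = \frac{570344}{33 i \sqrt{3}} = 570344 \left(- \frac{i \sqrt{3}}{99}\right) = - \frac{570344 i \sqrt{3}}{99}$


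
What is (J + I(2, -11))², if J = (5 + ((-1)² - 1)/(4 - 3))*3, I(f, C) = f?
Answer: 289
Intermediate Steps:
J = 15 (J = (5 + (1 - 1)/1)*3 = (5 + 0*1)*3 = (5 + 0)*3 = 5*3 = 15)
(J + I(2, -11))² = (15 + 2)² = 17² = 289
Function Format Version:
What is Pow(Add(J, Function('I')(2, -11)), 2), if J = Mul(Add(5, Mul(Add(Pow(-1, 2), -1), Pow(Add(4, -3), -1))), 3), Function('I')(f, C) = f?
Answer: 289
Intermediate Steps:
J = 15 (J = Mul(Add(5, Mul(Add(1, -1), Pow(1, -1))), 3) = Mul(Add(5, Mul(0, 1)), 3) = Mul(Add(5, 0), 3) = Mul(5, 3) = 15)
Pow(Add(J, Function('I')(2, -11)), 2) = Pow(Add(15, 2), 2) = Pow(17, 2) = 289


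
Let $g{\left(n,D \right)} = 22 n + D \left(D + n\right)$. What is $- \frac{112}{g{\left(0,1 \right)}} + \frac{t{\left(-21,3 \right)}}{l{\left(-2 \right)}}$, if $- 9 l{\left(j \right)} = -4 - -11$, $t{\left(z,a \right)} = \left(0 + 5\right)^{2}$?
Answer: $- \frac{1009}{7} \approx -144.14$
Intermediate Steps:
$t{\left(z,a \right)} = 25$ ($t{\left(z,a \right)} = 5^{2} = 25$)
$l{\left(j \right)} = - \frac{7}{9}$ ($l{\left(j \right)} = - \frac{-4 - -11}{9} = - \frac{-4 + 11}{9} = \left(- \frac{1}{9}\right) 7 = - \frac{7}{9}$)
$- \frac{112}{g{\left(0,1 \right)}} + \frac{t{\left(-21,3 \right)}}{l{\left(-2 \right)}} = - \frac{112}{1^{2} + 22 \cdot 0 + 1 \cdot 0} + \frac{25}{- \frac{7}{9}} = - \frac{112}{1 + 0 + 0} + 25 \left(- \frac{9}{7}\right) = - \frac{112}{1} - \frac{225}{7} = \left(-112\right) 1 - \frac{225}{7} = -112 - \frac{225}{7} = - \frac{1009}{7}$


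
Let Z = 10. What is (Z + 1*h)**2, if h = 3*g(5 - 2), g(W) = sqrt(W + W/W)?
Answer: 256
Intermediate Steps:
g(W) = sqrt(1 + W) (g(W) = sqrt(W + 1) = sqrt(1 + W))
h = 6 (h = 3*sqrt(1 + (5 - 2)) = 3*sqrt(1 + 3) = 3*sqrt(4) = 3*2 = 6)
(Z + 1*h)**2 = (10 + 1*6)**2 = (10 + 6)**2 = 16**2 = 256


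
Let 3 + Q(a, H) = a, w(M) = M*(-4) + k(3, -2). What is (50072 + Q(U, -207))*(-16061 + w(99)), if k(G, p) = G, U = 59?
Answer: -824806112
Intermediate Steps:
w(M) = 3 - 4*M (w(M) = M*(-4) + 3 = -4*M + 3 = 3 - 4*M)
Q(a, H) = -3 + a
(50072 + Q(U, -207))*(-16061 + w(99)) = (50072 + (-3 + 59))*(-16061 + (3 - 4*99)) = (50072 + 56)*(-16061 + (3 - 396)) = 50128*(-16061 - 393) = 50128*(-16454) = -824806112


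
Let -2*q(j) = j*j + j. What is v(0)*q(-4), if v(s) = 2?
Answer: -12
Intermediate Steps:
q(j) = -j/2 - j²/2 (q(j) = -(j*j + j)/2 = -(j² + j)/2 = -(j + j²)/2 = -j/2 - j²/2)
v(0)*q(-4) = 2*(-½*(-4)*(1 - 4)) = 2*(-½*(-4)*(-3)) = 2*(-6) = -12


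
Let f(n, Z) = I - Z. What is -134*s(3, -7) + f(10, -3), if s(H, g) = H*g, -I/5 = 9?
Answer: 2772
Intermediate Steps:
I = -45 (I = -5*9 = -45)
f(n, Z) = -45 - Z
-134*s(3, -7) + f(10, -3) = -402*(-7) + (-45 - 1*(-3)) = -134*(-21) + (-45 + 3) = 2814 - 42 = 2772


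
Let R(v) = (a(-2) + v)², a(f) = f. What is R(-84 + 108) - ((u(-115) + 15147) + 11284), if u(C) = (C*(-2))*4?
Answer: -26867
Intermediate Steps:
R(v) = (-2 + v)²
u(C) = -8*C (u(C) = -2*C*4 = -8*C)
R(-84 + 108) - ((u(-115) + 15147) + 11284) = (-2 + (-84 + 108))² - ((-8*(-115) + 15147) + 11284) = (-2 + 24)² - ((920 + 15147) + 11284) = 22² - (16067 + 11284) = 484 - 1*27351 = 484 - 27351 = -26867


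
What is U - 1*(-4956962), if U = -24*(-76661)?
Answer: 6796826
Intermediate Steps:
U = 1839864
U - 1*(-4956962) = 1839864 - 1*(-4956962) = 1839864 + 4956962 = 6796826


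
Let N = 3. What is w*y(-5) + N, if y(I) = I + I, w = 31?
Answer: -307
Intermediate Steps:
y(I) = 2*I
w*y(-5) + N = 31*(2*(-5)) + 3 = 31*(-10) + 3 = -310 + 3 = -307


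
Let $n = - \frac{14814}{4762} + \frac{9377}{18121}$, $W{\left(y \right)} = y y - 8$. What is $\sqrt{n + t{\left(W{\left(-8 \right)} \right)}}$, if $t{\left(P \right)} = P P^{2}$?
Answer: $\frac{\sqrt{326919464649000014206}}{43146101} \approx 419.06$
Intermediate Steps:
$W{\left(y \right)} = -8 + y^{2}$ ($W{\left(y \right)} = y^{2} - 8 = -8 + y^{2}$)
$t{\left(P \right)} = P^{3}$
$n = - \frac{111895610}{43146101}$ ($n = \left(-14814\right) \frac{1}{4762} + 9377 \cdot \frac{1}{18121} = - \frac{7407}{2381} + \frac{9377}{18121} = - \frac{111895610}{43146101} \approx -2.5934$)
$\sqrt{n + t{\left(W{\left(-8 \right)} \right)}} = \sqrt{- \frac{111895610}{43146101} + \left(-8 + \left(-8\right)^{2}\right)^{3}} = \sqrt{- \frac{111895610}{43146101} + \left(-8 + 64\right)^{3}} = \sqrt{- \frac{111895610}{43146101} + 56^{3}} = \sqrt{- \frac{111895610}{43146101} + 175616} = \sqrt{\frac{7577033777606}{43146101}} = \frac{\sqrt{326919464649000014206}}{43146101}$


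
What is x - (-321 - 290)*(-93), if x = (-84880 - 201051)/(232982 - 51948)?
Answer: -10287180913/181034 ≈ -56825.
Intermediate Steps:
x = -285931/181034 ≈ -1.5794
x - (-321 - 290)*(-93) = -285931/181034 - (-321 - 290)*(-93) = -285931/181034 - (-611)*(-93) = -285931/181034 - 1*56823 = -285931/181034 - 56823 = -10287180913/181034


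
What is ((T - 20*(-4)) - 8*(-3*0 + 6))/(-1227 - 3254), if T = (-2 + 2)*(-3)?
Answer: -32/4481 ≈ -0.0071413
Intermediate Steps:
T = 0 (T = 0*(-3) = 0)
((T - 20*(-4)) - 8*(-3*0 + 6))/(-1227 - 3254) = ((0 - 20*(-4)) - 8*(-3*0 + 6))/(-1227 - 3254) = ((0 + 80) - 8*(0 + 6))/(-4481) = (80 - 8*6)*(-1/4481) = (80 - 48)*(-1/4481) = 32*(-1/4481) = -32/4481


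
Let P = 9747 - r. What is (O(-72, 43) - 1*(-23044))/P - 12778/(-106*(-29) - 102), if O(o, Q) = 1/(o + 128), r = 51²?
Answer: -35505193/33036752 ≈ -1.0747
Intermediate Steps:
r = 2601
O(o, Q) = 1/(128 + o)
P = 7146 (P = 9747 - 1*2601 = 9747 - 2601 = 7146)
(O(-72, 43) - 1*(-23044))/P - 12778/(-106*(-29) - 102) = (1/(128 - 72) - 1*(-23044))/7146 - 12778/(-106*(-29) - 102) = (1/56 + 23044)*(1/7146) - 12778/(3074 - 102) = (1/56 + 23044)*(1/7146) - 12778/2972 = (1290465/56)*(1/7146) - 12778*1/2972 = 143385/44464 - 6389/1486 = -35505193/33036752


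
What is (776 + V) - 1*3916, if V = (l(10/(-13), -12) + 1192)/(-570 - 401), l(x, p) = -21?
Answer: -3050111/971 ≈ -3141.2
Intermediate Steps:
V = -1171/971 (V = (-21 + 1192)/(-570 - 401) = 1171/(-971) = 1171*(-1/971) = -1171/971 ≈ -1.2060)
(776 + V) - 1*3916 = (776 - 1171/971) - 1*3916 = 752325/971 - 3916 = -3050111/971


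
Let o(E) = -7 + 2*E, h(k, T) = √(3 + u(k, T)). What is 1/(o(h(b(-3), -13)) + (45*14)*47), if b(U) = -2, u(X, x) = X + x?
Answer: 29603/876337657 - 4*I*√3/876337657 ≈ 3.378e-5 - 7.9059e-9*I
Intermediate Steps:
h(k, T) = √(3 + T + k) (h(k, T) = √(3 + (k + T)) = √(3 + (T + k)) = √(3 + T + k))
1/(o(h(b(-3), -13)) + (45*14)*47) = 1/((-7 + 2*√(3 - 13 - 2)) + (45*14)*47) = 1/((-7 + 2*√(-12)) + 630*47) = 1/((-7 + 2*(2*I*√3)) + 29610) = 1/((-7 + 4*I*√3) + 29610) = 1/(29603 + 4*I*√3)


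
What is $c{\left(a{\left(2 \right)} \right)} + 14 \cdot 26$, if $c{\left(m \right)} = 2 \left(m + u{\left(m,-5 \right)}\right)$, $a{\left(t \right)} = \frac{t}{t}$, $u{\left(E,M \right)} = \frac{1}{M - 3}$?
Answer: $\frac{1463}{4} \approx 365.75$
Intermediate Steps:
$u{\left(E,M \right)} = \frac{1}{-3 + M}$
$a{\left(t \right)} = 1$
$c{\left(m \right)} = - \frac{1}{4} + 2 m$ ($c{\left(m \right)} = 2 \left(m + \frac{1}{-3 - 5}\right) = 2 \left(m + \frac{1}{-8}\right) = 2 \left(m - \frac{1}{8}\right) = 2 \left(- \frac{1}{8} + m\right) = - \frac{1}{4} + 2 m$)
$c{\left(a{\left(2 \right)} \right)} + 14 \cdot 26 = \left(- \frac{1}{4} + 2 \cdot 1\right) + 14 \cdot 26 = \left(- \frac{1}{4} + 2\right) + 364 = \frac{7}{4} + 364 = \frac{1463}{4}$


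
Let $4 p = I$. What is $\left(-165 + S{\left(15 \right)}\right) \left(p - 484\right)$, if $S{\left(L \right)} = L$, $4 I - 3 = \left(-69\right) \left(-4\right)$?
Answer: $\frac{559875}{8} \approx 69984.0$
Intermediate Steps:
$I = \frac{279}{4}$ ($I = \frac{3}{4} + \frac{\left(-69\right) \left(-4\right)}{4} = \frac{3}{4} + \frac{1}{4} \cdot 276 = \frac{3}{4} + 69 = \frac{279}{4} \approx 69.75$)
$p = \frac{279}{16}$ ($p = \frac{1}{4} \cdot \frac{279}{4} = \frac{279}{16} \approx 17.438$)
$\left(-165 + S{\left(15 \right)}\right) \left(p - 484\right) = \left(-165 + 15\right) \left(\frac{279}{16} - 484\right) = \left(-150\right) \left(- \frac{7465}{16}\right) = \frac{559875}{8}$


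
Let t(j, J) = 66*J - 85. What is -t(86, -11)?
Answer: 811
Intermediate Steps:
t(j, J) = -85 + 66*J
-t(86, -11) = -(-85 + 66*(-11)) = -(-85 - 726) = -1*(-811) = 811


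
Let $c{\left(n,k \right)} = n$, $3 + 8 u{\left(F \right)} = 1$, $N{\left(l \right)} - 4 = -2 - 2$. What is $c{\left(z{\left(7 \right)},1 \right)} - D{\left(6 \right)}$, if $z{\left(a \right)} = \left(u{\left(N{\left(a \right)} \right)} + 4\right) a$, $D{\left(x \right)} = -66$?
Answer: $\frac{369}{4} \approx 92.25$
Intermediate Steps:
$N{\left(l \right)} = 0$ ($N{\left(l \right)} = 4 - 4 = 0$)
$u{\left(F \right)} = - \frac{1}{4}$ ($u{\left(F \right)} = - \frac{3}{8} + \frac{1}{8} \cdot 1 = - \frac{3}{8} + \frac{1}{8} = - \frac{1}{4}$)
$z{\left(a \right)} = \frac{15 a}{4}$ ($z{\left(a \right)} = \left(- \frac{1}{4} + 4\right) a = \frac{15 a}{4}$)
$c{\left(z{\left(7 \right)},1 \right)} - D{\left(6 \right)} = \frac{15}{4} \cdot 7 - -66 = \frac{105}{4} + 66 = \frac{369}{4}$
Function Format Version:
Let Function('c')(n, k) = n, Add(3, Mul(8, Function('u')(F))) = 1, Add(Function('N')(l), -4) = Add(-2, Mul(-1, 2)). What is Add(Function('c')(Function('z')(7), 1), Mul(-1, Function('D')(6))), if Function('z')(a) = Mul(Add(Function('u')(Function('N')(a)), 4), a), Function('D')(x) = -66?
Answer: Rational(369, 4) ≈ 92.250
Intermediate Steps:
Function('N')(l) = 0 (Function('N')(l) = Add(4, Add(-2, Mul(-1, 2))) = Add(4, Add(-2, -2)) = Add(4, -4) = 0)
Function('u')(F) = Rational(-1, 4) (Function('u')(F) = Add(Rational(-3, 8), Mul(Rational(1, 8), 1)) = Add(Rational(-3, 8), Rational(1, 8)) = Rational(-1, 4))
Function('z')(a) = Mul(Rational(15, 4), a) (Function('z')(a) = Mul(Add(Rational(-1, 4), 4), a) = Mul(Rational(15, 4), a))
Add(Function('c')(Function('z')(7), 1), Mul(-1, Function('D')(6))) = Add(Mul(Rational(15, 4), 7), Mul(-1, -66)) = Add(Rational(105, 4), 66) = Rational(369, 4)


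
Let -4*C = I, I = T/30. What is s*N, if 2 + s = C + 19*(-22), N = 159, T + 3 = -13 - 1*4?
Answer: -133507/2 ≈ -66754.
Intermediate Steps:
T = -20 (T = -3 + (-13 - 1*4) = -3 + (-13 - 4) = -3 - 17 = -20)
I = -2/3 (I = -20/30 = -20*1/30 = -2/3 ≈ -0.66667)
C = 1/6 (C = -1/4*(-2/3) = 1/6 ≈ 0.16667)
s = -2519/6 (s = -2 + (1/6 + 19*(-22)) = -2 + (1/6 - 418) = -2 - 2507/6 = -2519/6 ≈ -419.83)
s*N = -2519/6*159 = -133507/2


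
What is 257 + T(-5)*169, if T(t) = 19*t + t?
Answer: -16643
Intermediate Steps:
T(t) = 20*t
257 + T(-5)*169 = 257 + (20*(-5))*169 = 257 - 100*169 = 257 - 16900 = -16643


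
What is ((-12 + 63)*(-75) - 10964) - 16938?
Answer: -31727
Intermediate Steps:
((-12 + 63)*(-75) - 10964) - 16938 = (51*(-75) - 10964) - 16938 = (-3825 - 10964) - 16938 = -14789 - 16938 = -31727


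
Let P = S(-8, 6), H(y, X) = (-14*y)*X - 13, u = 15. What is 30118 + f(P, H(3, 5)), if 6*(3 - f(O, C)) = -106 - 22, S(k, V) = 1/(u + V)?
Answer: 90427/3 ≈ 30142.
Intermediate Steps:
S(k, V) = 1/(15 + V)
H(y, X) = -13 - 14*X*y (H(y, X) = -14*X*y - 13 = -13 - 14*X*y)
P = 1/21 (P = 1/(15 + 6) = 1/21 ≈ 0.047619)
f(O, C) = 73/3 (f(O, C) = 3 - (-106 - 22)/6 = 3 - 1/6*(-128) = 3 + 64/3 = 73/3)
30118 + f(P, H(3, 5)) = 30118 + 73/3 = 90427/3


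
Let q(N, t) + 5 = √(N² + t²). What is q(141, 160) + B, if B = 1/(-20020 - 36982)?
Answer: -285011/57002 + √45481 ≈ 208.26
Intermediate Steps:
q(N, t) = -5 + √(N² + t²)
B = -1/57002 (B = 1/(-57002) = -1/57002 ≈ -1.7543e-5)
q(141, 160) + B = (-5 + √(141² + 160²)) - 1/57002 = (-5 + √(19881 + 25600)) - 1/57002 = (-5 + √45481) - 1/57002 = -285011/57002 + √45481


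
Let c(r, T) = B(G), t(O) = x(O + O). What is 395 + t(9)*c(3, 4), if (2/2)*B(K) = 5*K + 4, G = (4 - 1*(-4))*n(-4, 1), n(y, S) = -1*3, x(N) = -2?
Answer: 627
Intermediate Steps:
n(y, S) = -3
t(O) = -2
G = -24 (G = (4 - 1*(-4))*(-3) = (4 + 4)*(-3) = 8*(-3) = -24)
B(K) = 4 + 5*K (B(K) = 5*K + 4 = 4 + 5*K)
c(r, T) = -116 (c(r, T) = 4 + 5*(-24) = 4 - 120 = -116)
395 + t(9)*c(3, 4) = 395 - 2*(-116) = 395 + 232 = 627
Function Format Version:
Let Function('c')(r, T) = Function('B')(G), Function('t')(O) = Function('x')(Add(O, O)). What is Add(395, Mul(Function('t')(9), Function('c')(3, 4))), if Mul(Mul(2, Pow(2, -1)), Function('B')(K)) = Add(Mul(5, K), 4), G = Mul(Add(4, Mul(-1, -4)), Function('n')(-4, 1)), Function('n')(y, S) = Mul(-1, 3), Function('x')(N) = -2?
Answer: 627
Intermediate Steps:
Function('n')(y, S) = -3
Function('t')(O) = -2
G = -24 (G = Mul(Add(4, Mul(-1, -4)), -3) = Mul(Add(4, 4), -3) = Mul(8, -3) = -24)
Function('B')(K) = Add(4, Mul(5, K)) (Function('B')(K) = Add(Mul(5, K), 4) = Add(4, Mul(5, K)))
Function('c')(r, T) = -116 (Function('c')(r, T) = Add(4, Mul(5, -24)) = Add(4, -120) = -116)
Add(395, Mul(Function('t')(9), Function('c')(3, 4))) = Add(395, Mul(-2, -116)) = Add(395, 232) = 627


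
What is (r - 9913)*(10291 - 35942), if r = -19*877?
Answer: 681700976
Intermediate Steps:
r = -16663
(r - 9913)*(10291 - 35942) = (-16663 - 9913)*(10291 - 35942) = -26576*(-25651) = 681700976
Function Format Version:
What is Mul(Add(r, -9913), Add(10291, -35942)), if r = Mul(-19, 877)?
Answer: 681700976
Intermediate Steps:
r = -16663
Mul(Add(r, -9913), Add(10291, -35942)) = Mul(Add(-16663, -9913), Add(10291, -35942)) = Mul(-26576, -25651) = 681700976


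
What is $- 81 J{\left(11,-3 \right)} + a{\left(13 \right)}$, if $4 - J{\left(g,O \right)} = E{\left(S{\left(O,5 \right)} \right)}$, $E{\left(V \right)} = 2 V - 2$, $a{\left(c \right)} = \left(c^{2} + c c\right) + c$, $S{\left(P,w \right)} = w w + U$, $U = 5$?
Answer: $4725$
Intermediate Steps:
$S{\left(P,w \right)} = 5 + w^{2}$ ($S{\left(P,w \right)} = w w + 5 = w^{2} + 5 = 5 + w^{2}$)
$a{\left(c \right)} = c + 2 c^{2}$ ($a{\left(c \right)} = \left(c^{2} + c^{2}\right) + c = 2 c^{2} + c = c + 2 c^{2}$)
$E{\left(V \right)} = -2 + 2 V$
$J{\left(g,O \right)} = -54$ ($J{\left(g,O \right)} = 4 - \left(-2 + 2 \left(5 + 5^{2}\right)\right) = 4 - \left(-2 + 2 \left(5 + 25\right)\right) = 4 - \left(-2 + 2 \cdot 30\right) = 4 - \left(-2 + 60\right) = 4 - 58 = -54$)
$- 81 J{\left(11,-3 \right)} + a{\left(13 \right)} = \left(-81\right) \left(-54\right) + 13 \left(1 + 2 \cdot 13\right) = 4374 + 13 \left(1 + 26\right) = 4374 + 13 \cdot 27 = 4374 + 351 = 4725$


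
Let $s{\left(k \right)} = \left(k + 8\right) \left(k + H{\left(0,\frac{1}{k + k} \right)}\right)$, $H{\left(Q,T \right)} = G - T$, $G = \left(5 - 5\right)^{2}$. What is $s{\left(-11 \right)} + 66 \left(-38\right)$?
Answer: $- \frac{54453}{22} \approx -2475.1$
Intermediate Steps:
$G = 0$ ($G = 0^{2} = 0$)
$H{\left(Q,T \right)} = - T$ ($H{\left(Q,T \right)} = 0 - T = - T$)
$s{\left(k \right)} = \left(8 + k\right) \left(k - \frac{1}{2 k}\right)$ ($s{\left(k \right)} = \left(k + 8\right) \left(k - \frac{1}{k + k}\right) = \left(8 + k\right) \left(k - \frac{1}{2 k}\right)$)
$s{\left(-11 \right)} + 66 \left(-38\right) = \left(- \frac{1}{2} + \left(-11\right)^{2} - \frac{4}{-11} + 8 \left(-11\right)\right) + 66 \left(-38\right) = \left(- \frac{1}{2} + 121 - - \frac{4}{11} - 88\right) - 2508 = \left(- \frac{1}{2} + 121 + \frac{4}{11} - 88\right) - 2508 = \frac{723}{22} - 2508 = - \frac{54453}{22}$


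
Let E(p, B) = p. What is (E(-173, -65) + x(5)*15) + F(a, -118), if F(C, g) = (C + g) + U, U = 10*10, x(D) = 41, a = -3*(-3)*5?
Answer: 469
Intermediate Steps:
a = 45 (a = 9*5 = 45)
U = 100
F(C, g) = 100 + C + g (F(C, g) = (C + g) + 100 = 100 + C + g)
(E(-173, -65) + x(5)*15) + F(a, -118) = (-173 + 41*15) + (100 + 45 - 118) = (-173 + 615) + 27 = 442 + 27 = 469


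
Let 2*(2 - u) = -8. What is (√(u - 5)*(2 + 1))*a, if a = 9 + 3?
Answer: 36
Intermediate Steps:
u = 6 (u = 2 - ½*(-8) = 2 + 4 = 6)
a = 12
(√(u - 5)*(2 + 1))*a = (√(6 - 5)*(2 + 1))*12 = (√1*3)*12 = (1*3)*12 = 3*12 = 36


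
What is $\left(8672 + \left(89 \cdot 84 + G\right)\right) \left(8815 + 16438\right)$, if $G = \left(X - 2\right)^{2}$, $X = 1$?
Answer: $407810697$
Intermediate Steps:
$G = 1$ ($G = \left(1 - 2\right)^{2} = \left(-1\right)^{2} = 1$)
$\left(8672 + \left(89 \cdot 84 + G\right)\right) \left(8815 + 16438\right) = \left(8672 + \left(89 \cdot 84 + 1\right)\right) \left(8815 + 16438\right) = \left(8672 + \left(7476 + 1\right)\right) 25253 = \left(8672 + 7477\right) 25253 = 16149 \cdot 25253 = 407810697$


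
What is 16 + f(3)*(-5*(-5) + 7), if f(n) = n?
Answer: 112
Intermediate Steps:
16 + f(3)*(-5*(-5) + 7) = 16 + 3*(-5*(-5) + 7) = 16 + 3*(25 + 7) = 16 + 3*32 = 16 + 96 = 112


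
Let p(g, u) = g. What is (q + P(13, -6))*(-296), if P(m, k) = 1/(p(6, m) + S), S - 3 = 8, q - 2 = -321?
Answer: 1604912/17 ≈ 94407.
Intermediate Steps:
q = -319 (q = 2 - 321 = -319)
S = 11 (S = 3 + 8 = 11)
P(m, k) = 1/17 (P(m, k) = 1/(6 + 11) = 1/17)
(q + P(13, -6))*(-296) = (-319 + 1/17)*(-296) = -5422/17*(-296) = 1604912/17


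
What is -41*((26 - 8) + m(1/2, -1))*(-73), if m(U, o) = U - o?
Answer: 116727/2 ≈ 58364.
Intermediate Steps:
-41*((26 - 8) + m(1/2, -1))*(-73) = -41*((26 - 8) + (1/2 - 1*(-1)))*(-73) = -41*(18 + (½ + 1))*(-73) = -41*(18 + 3/2)*(-73) = -41*39/2*(-73) = -1599/2*(-73) = 116727/2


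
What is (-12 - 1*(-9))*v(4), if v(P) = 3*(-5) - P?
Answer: 57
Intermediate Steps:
v(P) = -15 - P
(-12 - 1*(-9))*v(4) = (-12 - 1*(-9))*(-15 - 1*4) = (-12 + 9)*(-15 - 4) = -3*(-19) = 57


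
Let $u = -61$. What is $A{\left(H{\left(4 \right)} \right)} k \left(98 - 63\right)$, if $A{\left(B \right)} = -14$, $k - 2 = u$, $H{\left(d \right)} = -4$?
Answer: $28910$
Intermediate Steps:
$k = -59$ ($k = 2 - 61 = -59$)
$A{\left(H{\left(4 \right)} \right)} k \left(98 - 63\right) = \left(-14\right) \left(-59\right) \left(98 - 63\right) = 826 \left(98 - 63\right) = 826 \cdot 35 = 28910$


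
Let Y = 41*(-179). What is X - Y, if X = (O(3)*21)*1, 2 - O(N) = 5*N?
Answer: 7066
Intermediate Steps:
O(N) = 2 - 5*N
Y = -7339
X = -273 (X = ((2 - 5*3)*21)*1 = ((2 - 15)*21)*1 = -13*21*1 = -273*1 = -273)
X - Y = -273 - 1*(-7339) = -273 + 7339 = 7066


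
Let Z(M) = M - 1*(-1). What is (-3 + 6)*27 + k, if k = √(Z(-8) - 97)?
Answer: 81 + 2*I*√26 ≈ 81.0 + 10.198*I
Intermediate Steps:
Z(M) = 1 + M (Z(M) = M + 1 = 1 + M)
k = 2*I*√26 (k = √((1 - 8) - 97) = √(-7 - 97) = √(-104) = 2*I*√26 ≈ 10.198*I)
(-3 + 6)*27 + k = (-3 + 6)*27 + 2*I*√26 = 3*27 + 2*I*√26 = 81 + 2*I*√26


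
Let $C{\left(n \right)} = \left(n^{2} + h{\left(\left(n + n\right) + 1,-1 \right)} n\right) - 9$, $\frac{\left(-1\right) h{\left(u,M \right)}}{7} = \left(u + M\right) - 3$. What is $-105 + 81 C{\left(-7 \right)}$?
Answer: $-64338$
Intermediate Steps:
$h{\left(u,M \right)} = 21 - 7 M - 7 u$ ($h{\left(u,M \right)} = - 7 \left(\left(u + M\right) - 3\right) = - 7 \left(\left(M + u\right) - 3\right) = - 7 \left(-3 + M + u\right) = 21 - 7 M - 7 u$)
$C{\left(n \right)} = -9 + n^{2} + n \left(21 - 14 n\right)$ ($C{\left(n \right)} = \left(n^{2} + \left(21 - -7 - 7 \left(\left(n + n\right) + 1\right)\right) n\right) - 9 = \left(n^{2} + \left(21 + 7 - 7 \left(2 n + 1\right)\right) n\right) - 9 = \left(n^{2} + \left(21 + 7 - 7 \left(1 + 2 n\right)\right) n\right) - 9 = \left(n^{2} + \left(21 + 7 - \left(7 + 14 n\right)\right) n\right) - 9 = \left(n^{2} + \left(21 - 14 n\right) n\right) - 9 = \left(n^{2} + n \left(21 - 14 n\right)\right) - 9 = -9 + n^{2} + n \left(21 - 14 n\right)$)
$-105 + 81 C{\left(-7 \right)} = -105 + 81 \left(-9 - 13 \left(-7\right)^{2} + 21 \left(-7\right)\right) = -105 + 81 \left(-9 - 637 - 147\right) = -105 + 81 \left(-793\right) = -105 - 64233 = -64338$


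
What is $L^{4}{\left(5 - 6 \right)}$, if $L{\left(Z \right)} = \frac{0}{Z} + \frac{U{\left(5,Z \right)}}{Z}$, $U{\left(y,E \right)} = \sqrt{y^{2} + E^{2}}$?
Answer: $676$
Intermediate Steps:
$U{\left(y,E \right)} = \sqrt{E^{2} + y^{2}}$
$L{\left(Z \right)} = \frac{\sqrt{25 + Z^{2}}}{Z}$ ($L{\left(Z \right)} = \frac{0}{Z} + \frac{\sqrt{Z^{2} + 5^{2}}}{Z} = 0 + \frac{\sqrt{Z^{2} + 25}}{Z} = 0 + \frac{\sqrt{25 + Z^{2}}}{Z} = \frac{\sqrt{25 + Z^{2}}}{Z}$)
$L^{4}{\left(5 - 6 \right)} = \left(\frac{\sqrt{25 + \left(5 - 6\right)^{2}}}{5 - 6}\right)^{4} = \left(\frac{\sqrt{25 + \left(-1\right)^{2}}}{-1}\right)^{4} = \left(- \sqrt{25 + 1}\right)^{4} = \left(- \sqrt{26}\right)^{4} = 676$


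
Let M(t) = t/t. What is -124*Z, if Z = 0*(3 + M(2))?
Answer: 0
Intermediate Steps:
M(t) = 1
Z = 0 (Z = 0*(3 + 1) = 0*4 = 0)
-124*Z = -124*0 = 0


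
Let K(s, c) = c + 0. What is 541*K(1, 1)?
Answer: 541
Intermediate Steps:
K(s, c) = c
541*K(1, 1) = 541*1 = 541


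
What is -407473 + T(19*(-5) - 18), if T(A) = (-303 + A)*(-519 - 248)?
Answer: -88401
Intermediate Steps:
T(A) = 232401 - 767*A (T(A) = (-303 + A)*(-767) = 232401 - 767*A)
-407473 + T(19*(-5) - 18) = -407473 + (232401 - 767*(19*(-5) - 18)) = -407473 + (232401 - 767*(-95 - 18)) = -407473 + (232401 - 767*(-113)) = -407473 + (232401 + 86671) = -407473 + 319072 = -88401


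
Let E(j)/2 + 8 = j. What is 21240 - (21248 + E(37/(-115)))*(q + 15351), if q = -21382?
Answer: 14727768386/115 ≈ 1.2807e+8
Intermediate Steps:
E(j) = -16 + 2*j
21240 - (21248 + E(37/(-115)))*(q + 15351) = 21240 - (21248 + (-16 + 2*(37/(-115))))*(-21382 + 15351) = 21240 - (21248 + (-16 + 2*(37*(-1/115))))*(-6031) = 21240 - (21248 + (-16 + 2*(-37/115)))*(-6031) = 21240 - (21248 + (-16 - 74/115))*(-6031) = 21240 - (21248 - 1914/115)*(-6031) = 21240 - 2441606*(-6031)/115 = 21240 - 1*(-14725325786/115) = 21240 + 14725325786/115 = 14727768386/115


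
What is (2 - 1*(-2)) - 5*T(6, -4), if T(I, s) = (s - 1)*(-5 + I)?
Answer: 29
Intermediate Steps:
T(I, s) = (-1 + s)*(-5 + I)
(2 - 1*(-2)) - 5*T(6, -4) = (2 - 1*(-2)) - 5*(5 - 1*6 - 5*(-4) + 6*(-4)) = (2 + 2) - 5*(5 - 6 + 20 - 24) = 4 - 5*(-5) = 4 + 25 = 29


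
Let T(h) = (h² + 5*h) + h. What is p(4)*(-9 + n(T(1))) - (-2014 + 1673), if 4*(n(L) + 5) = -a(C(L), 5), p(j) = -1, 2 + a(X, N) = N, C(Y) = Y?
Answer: 1423/4 ≈ 355.75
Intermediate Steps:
a(X, N) = -2 + N
T(h) = h² + 6*h
n(L) = -23/4 (n(L) = -5 + (-(-2 + 5))/4 = -5 + (-1*3)/4 = -5 + (¼)*(-3) = -5 - ¾ = -23/4)
p(4)*(-9 + n(T(1))) - (-2014 + 1673) = -(-9 - 23/4) - (-2014 + 1673) = -1*(-59/4) - 1*(-341) = 59/4 + 341 = 1423/4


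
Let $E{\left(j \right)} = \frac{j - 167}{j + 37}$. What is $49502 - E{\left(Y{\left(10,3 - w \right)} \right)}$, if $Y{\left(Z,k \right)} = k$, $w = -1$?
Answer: $\frac{2029745}{41} \approx 49506.0$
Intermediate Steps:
$E{\left(j \right)} = \frac{-167 + j}{37 + j}$
$49502 - E{\left(Y{\left(10,3 - w \right)} \right)} = 49502 - \frac{-167 + \left(3 - -1\right)}{37 + \left(3 - -1\right)} = 49502 - \frac{-167 + \left(3 + 1\right)}{37 + \left(3 + 1\right)} = 49502 - \frac{-167 + 4}{37 + 4} = 49502 - \frac{1}{41} \left(-163\right) = 49502 - - \frac{163}{41} = 49502 + \frac{163}{41} = \frac{2029745}{41}$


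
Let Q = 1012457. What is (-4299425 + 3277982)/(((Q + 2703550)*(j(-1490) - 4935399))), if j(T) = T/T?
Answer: 340481/6113324505262 ≈ 5.5695e-8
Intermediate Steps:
j(T) = 1
(-4299425 + 3277982)/(((Q + 2703550)*(j(-1490) - 4935399))) = (-4299425 + 3277982)/(((1012457 + 2703550)*(1 - 4935399))) = -1021443/(3716007*(-4935398)) = -1021443/(-18339973515786) = -1021443*(-1/18339973515786) = 340481/6113324505262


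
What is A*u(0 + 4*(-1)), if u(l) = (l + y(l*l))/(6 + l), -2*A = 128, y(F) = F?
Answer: -384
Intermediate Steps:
A = -64 (A = -1/2*128 = -64)
u(l) = (l + l**2)/(6 + l) (u(l) = (l + l*l)/(6 + l) = (l + l**2)/(6 + l))
A*u(0 + 4*(-1)) = -64*(0 + 4*(-1))*(1 + (0 + 4*(-1)))/(6 + (0 + 4*(-1))) = -64*(0 - 4)*(1 + (0 - 4))/(6 + (0 - 4)) = -(-256)*(1 - 4)/(6 - 4) = -(-256)*(-3)/2 = -64*6 = -384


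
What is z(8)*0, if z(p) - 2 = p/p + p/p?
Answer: 0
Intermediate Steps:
z(p) = 4 (z(p) = 2 + (p/p + p/p) = 2 + (1 + 1) = 2 + 2 = 4)
z(8)*0 = 4*0 = 0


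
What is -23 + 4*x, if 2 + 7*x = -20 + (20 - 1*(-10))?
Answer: -129/7 ≈ -18.429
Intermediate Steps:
x = 8/7 (x = -2/7 + (-20 + (20 - 1*(-10)))/7 = -2/7 + (-20 + (20 + 10))/7 = -2/7 + (-20 + 30)/7 = -2/7 + (⅐)*10 = -2/7 + 10/7 = 8/7 ≈ 1.1429)
-23 + 4*x = -23 + 4*(8/7) = -23 + 32/7 = -129/7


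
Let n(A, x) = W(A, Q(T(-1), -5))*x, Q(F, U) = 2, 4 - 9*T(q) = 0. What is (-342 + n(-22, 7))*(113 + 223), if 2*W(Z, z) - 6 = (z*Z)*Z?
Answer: 1030512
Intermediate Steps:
T(q) = 4/9 (T(q) = 4/9 - ⅑*0 = 4/9 + 0 = 4/9)
W(Z, z) = 3 + z*Z²/2 (W(Z, z) = 3 + ((z*Z)*Z)/2 = 3 + ((Z*z)*Z)/2 = 3 + (z*Z²)/2 = 3 + z*Z²/2)
n(A, x) = x*(3 + A²) (n(A, x) = (3 + (½)*2*A²)*x = (3 + A²)*x = x*(3 + A²))
(-342 + n(-22, 7))*(113 + 223) = (-342 + 7*(3 + (-22)²))*(113 + 223) = (-342 + 7*(3 + 484))*336 = (-342 + 7*487)*336 = (-342 + 3409)*336 = 3067*336 = 1030512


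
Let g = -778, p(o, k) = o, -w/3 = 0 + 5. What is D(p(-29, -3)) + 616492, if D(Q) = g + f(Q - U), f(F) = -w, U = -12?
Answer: 615729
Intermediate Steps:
w = -15 (w = -3*(0 + 5) = -3*5 = -15)
f(F) = 15 (f(F) = -1*(-15) = 15)
D(Q) = -763 (D(Q) = -778 + 15 = -763)
D(p(-29, -3)) + 616492 = -763 + 616492 = 615729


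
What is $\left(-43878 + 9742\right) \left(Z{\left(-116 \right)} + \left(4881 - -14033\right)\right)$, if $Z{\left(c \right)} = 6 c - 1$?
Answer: $-621855512$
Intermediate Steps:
$Z{\left(c \right)} = -1 + 6 c$
$\left(-43878 + 9742\right) \left(Z{\left(-116 \right)} + \left(4881 - -14033\right)\right) = \left(-43878 + 9742\right) \left(\left(-1 + 6 \left(-116\right)\right) + \left(4881 - -14033\right)\right) = - 34136 \left(\left(-1 - 696\right) + \left(4881 + 14033\right)\right) = - 34136 \left(-697 + 18914\right) = \left(-34136\right) 18217 = -621855512$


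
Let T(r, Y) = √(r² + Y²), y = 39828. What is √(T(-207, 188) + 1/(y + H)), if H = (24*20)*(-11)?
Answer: √(8637 + 298391076*√78193)/17274 ≈ 16.722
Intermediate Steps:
H = -5280 (H = 480*(-11) = -5280)
T(r, Y) = √(Y² + r²)
√(T(-207, 188) + 1/(y + H)) = √(√(188² + (-207)²) + 1/(39828 - 5280)) = √(√(35344 + 42849) + 1/34548) = √(√78193 + 1/34548) = √(1/34548 + √78193)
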